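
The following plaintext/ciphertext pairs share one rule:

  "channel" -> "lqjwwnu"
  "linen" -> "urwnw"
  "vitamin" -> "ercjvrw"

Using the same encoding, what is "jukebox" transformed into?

Compare letters: c→l is +9, h→q is +9, a→j is +9 — a constant shift. This is a Caesar cipher with shift 9.
For jukebox: j+9=s, u+9=d, k+9=t, e+9=n, b+9=k, o+9=x, x+9=g.

sdtnkxg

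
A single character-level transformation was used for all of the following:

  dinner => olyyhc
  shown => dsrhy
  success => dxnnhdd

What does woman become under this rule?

The shift depends on letter class: consonant d→o is +11, but vowel i→l is +3. The rule splits by letter class: vowels +3, consonants +11.
Applying it to woman: w(cons)+11=h, o(vowel)+3=r, m(cons)+11=x, a(vowel)+3=d, n(cons)+11=y.

hrxdy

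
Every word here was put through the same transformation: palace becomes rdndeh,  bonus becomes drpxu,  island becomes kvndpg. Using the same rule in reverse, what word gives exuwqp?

custom

Shifts by position in palace: pos 0: p→r (+2), pos 1: a→d (+3), pos 2: l→n (+2), pos 3: a→d (+3) — repeating every 2. The shifts repeat in a cycle of length 2: positions 0,1,… shift by +2, +3, then the pattern repeats.
Decoding exuwqp: e−2=c, x−3=u, u−2=s, w−3=t, q−2=o, p−3=m.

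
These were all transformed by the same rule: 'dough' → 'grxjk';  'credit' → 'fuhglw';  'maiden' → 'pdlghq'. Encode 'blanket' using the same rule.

eodqnhw

Compare letters: d→g is +3, o→r is +3, u→x is +3 — a constant shift. This is a Caesar cipher with shift 3.
On blanket: b+3=e, l+3=o, a+3=d, n+3=q, k+3=n, e+3=h, t+3=w.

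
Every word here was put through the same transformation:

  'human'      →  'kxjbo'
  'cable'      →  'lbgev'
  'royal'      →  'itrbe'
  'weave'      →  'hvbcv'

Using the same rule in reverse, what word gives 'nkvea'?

shelf

h(7)→k(10) and u(20)→x(23) fit y≡5x+1 (mod 26); the inverse of 5 mod 26 is 21. Each letter's alphabet position (a=0..z=25) is mapped through 5·x+1 mod 26 — an affine cipher.
Decoding nkvea: n(13)→21·(13−1)≡18=s; k(10)→21·(10−1)≡7=h; v(21)→21·(21−1)≡4=e; e(4)→21·(4−1)≡11=l; a(0)→21·(0−1)≡5=f (all mod 26).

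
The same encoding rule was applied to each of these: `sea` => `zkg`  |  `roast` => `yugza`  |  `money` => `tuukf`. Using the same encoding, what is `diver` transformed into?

kocky

The shift depends on letter class: consonant s→z is +7, but vowel e→k is +6. Two shifts are in play — +6 for a/e/i/o/u, +7 for every other letter.
Applying it to diver: d(cons)+7=k, i(vowel)+6=o, v(cons)+7=c, e(vowel)+6=k, r(cons)+7=y.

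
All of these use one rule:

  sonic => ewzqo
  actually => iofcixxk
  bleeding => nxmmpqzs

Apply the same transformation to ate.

ifm

The shift depends on letter class: consonant s→e is +12, but vowel o→w is +8. The rule splits by letter class: vowels +8, consonants +12.
On ate: a(vowel)+8=i, t(cons)+12=f, e(vowel)+8=m.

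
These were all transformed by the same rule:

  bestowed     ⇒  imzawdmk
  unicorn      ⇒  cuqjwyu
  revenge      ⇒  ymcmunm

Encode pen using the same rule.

The shift depends on letter class: consonant b→i is +7, but vowel e→m is +8. Vowels shift forward by 8 and consonants shift forward by 7.
Applying it to pen: p(cons)+7=w, e(vowel)+8=m, n(cons)+7=u.

wmu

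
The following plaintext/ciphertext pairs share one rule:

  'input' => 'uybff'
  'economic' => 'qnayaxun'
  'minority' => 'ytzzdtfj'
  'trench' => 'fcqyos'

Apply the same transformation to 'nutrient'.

The shifts repeat in a cycle of length 2: positions 0,1,… shift by +12, +11, then the pattern repeats.
On nutrient: n+12=z, u+11=f, t+12=f, r+11=c, i+12=u, e+11=p, n+12=z, t+11=e.

zffcupze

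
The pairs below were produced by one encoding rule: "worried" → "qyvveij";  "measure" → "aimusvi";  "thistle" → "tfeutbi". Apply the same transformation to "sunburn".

Each letter's alphabet position (a=0..z=25) is mapped through 25·x+12 mod 26 — an affine cipher.
On sunburn: s(18)→25·18+12≡20=u; u(20)→25·20+12≡18=s; n(13)→25·13+12≡25=z; b(1)→25·1+12≡11=l; u(20)→25·20+12≡18=s; r(17)→25·17+12≡21=v; n(13)→25·13+12≡25=z (all mod 26).

uszlsvz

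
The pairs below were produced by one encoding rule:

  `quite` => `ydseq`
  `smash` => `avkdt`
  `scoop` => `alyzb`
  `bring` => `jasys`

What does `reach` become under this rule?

Each letter shifts forward by (position + 8), i.e. 8, 9, 10, … — the shift grows by one for each successive letter.
For reach: r+8=z, e+9=n, a+10=k, c+11=n, h+12=t.

znknt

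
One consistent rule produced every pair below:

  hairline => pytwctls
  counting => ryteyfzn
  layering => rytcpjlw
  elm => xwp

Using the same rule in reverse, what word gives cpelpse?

Read the word backwards and shift each letter +11.
Decoding cpelpse: shift back: c−11=r, p−11=e, e−11=t, l−11=a, p−11=e, s−11=h, e−11=t → retaeht; then reverse → theater.

theater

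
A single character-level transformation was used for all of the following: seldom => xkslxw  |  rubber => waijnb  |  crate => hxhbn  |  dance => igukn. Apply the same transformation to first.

koyac

In seldom: s→x is +5, e→k is +6, l→s is +7, d→l is +8 — the shift increases by 1 each position. The shift increases by 1 at each position, starting from +5: 5, 6, 7, ….
Applying it to first: f+5=k, i+6=o, r+7=y, s+8=a, t+9=c.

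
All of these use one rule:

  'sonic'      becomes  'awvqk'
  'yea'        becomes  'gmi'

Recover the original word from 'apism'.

Compare letters: s→a is +8, o→w is +8, n→v is +8 — a constant shift. This is a Caesar cipher with shift 8.
Decoding apism: a−8=s, p−8=h, i−8=a, s−8=k, m−8=e.

shake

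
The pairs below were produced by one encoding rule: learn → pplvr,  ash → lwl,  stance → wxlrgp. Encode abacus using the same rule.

lflgfw

The shift depends on letter class: consonant l→p is +4, but vowel e→p is +11. Two shifts are in play — +11 for a/e/i/o/u, +4 for every other letter.
On abacus: a(vowel)+11=l, b(cons)+4=f, a(vowel)+11=l, c(cons)+4=g, u(vowel)+11=f, s(cons)+4=w.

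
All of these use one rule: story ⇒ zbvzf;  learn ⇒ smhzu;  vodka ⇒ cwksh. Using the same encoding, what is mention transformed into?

tmubpwu

The shifts repeat in a cycle of length 2: positions 0,1,… shift by +7, +8, then the pattern repeats.
Applying it to mention: m+7=t, e+8=m, n+7=u, t+8=b, i+7=p, o+8=w, n+7=u.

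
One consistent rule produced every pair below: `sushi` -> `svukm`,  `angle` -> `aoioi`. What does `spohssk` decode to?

someone

In sushi: s→s is +0, u→v is +1, s→u is +2, h→k is +3 — the shift increases by 1 each position. Each letter shifts forward by its position index (0, 1, 2, …) — the shift grows by one for each successive letter.
Decoding spohssk: s−0=s, p−1=o, o−2=m, h−3=e, s−4=o, s−5=n, k−6=e.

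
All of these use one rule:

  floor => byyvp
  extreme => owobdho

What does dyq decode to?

The output letters match the input read backwards, each shifted +10: floor reversed is roolf. The word is reversed, then every letter is shifted forward by 10.
Decoding dyq: shift back: d−10=t, y−10=o, q−10=g → tog; then reverse → got.

got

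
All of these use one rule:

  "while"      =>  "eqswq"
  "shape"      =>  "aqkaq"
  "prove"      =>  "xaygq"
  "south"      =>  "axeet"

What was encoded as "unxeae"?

mentor

The shift increases by 1 at each position, starting from +8: 8, 9, 10, ….
Undoing it on unxeae: u−8=m, n−9=e, x−10=n, e−11=t, a−12=o, e−13=r.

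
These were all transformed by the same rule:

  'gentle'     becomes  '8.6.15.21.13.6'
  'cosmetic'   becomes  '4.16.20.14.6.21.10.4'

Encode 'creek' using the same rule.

g is letter #7 and maps to 8: an offset of 1. Each letter is replaced by its alphabet position (a=1..z=26) + 1.
On creek: c=3→4, r=18→19, e=5→6, e=5→6, k=11→12.

4.19.6.6.12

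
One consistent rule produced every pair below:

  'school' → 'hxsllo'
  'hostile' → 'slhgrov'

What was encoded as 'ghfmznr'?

Each pair mirrors across the alphabet (s↔h, c↔x, h↔s): positions sum to 25. Letters are reflected about the middle of the alphabet (position → 25−position): Atbash.
Reversing it on ghfmznr: g↔t, h↔s, f↔u, m↔n, z↔a, n↔m, r↔i.

tsunami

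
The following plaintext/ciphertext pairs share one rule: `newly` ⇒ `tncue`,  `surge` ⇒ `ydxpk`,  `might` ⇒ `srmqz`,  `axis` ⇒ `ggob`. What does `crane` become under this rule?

Shifts by position in newly: pos 0: n→t (+6), pos 1: e→n (+9), pos 2: w→c (+6), pos 3: l→u (+9) — repeating every 2. A repeating key of period 2 is used — shifts +6, +9 over and over.
Applying it to crane: c+6=i, r+9=a, a+6=g, n+9=w, e+6=k.

iagwk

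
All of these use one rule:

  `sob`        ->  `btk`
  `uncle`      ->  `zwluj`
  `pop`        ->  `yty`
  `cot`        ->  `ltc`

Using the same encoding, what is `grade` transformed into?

pafmj

The shift depends on letter class: consonant s→b is +9, but vowel o→t is +5. Vowels shift forward by 5 and consonants shift forward by 9.
For grade: g(cons)+9=p, r(cons)+9=a, a(vowel)+5=f, d(cons)+9=m, e(vowel)+5=j.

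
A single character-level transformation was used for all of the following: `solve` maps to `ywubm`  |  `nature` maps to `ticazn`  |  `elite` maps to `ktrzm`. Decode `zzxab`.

trout

Shifts by position in solve: pos 0: s→y (+6), pos 1: o→w (+8), pos 2: l→u (+9), pos 3: v→b (+6), pos 4: e→m (+8) — repeating every 3. A repeating key of period 3 is used — shifts +6, +8, +9 over and over.
Decoding zzxab: z−6=t, z−8=r, x−9=o, a−6=u, b−8=t.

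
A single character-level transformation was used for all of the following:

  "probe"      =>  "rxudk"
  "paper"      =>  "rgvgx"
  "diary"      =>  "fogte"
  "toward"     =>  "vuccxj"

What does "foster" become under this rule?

huyvkx

It's a Vigenère-style cipher with numeric key [2,6,6]: position i shifts by key[i mod 3].
For foster: f+2=h, o+6=u, s+6=y, t+2=v, e+6=k, r+6=x.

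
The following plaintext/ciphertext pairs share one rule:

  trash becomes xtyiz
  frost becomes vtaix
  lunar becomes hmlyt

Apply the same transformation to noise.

t(19)→x(23) and r(17)→t(19) fit y≡15x+24 (mod 26); the inverse of 15 mod 26 is 7. Each letter's alphabet position (a=0..z=25) is mapped through 15·x+24 mod 26 — an affine cipher.
For noise: n(13)→15·13+24≡11=l; o(14)→15·14+24≡0=a; i(8)→15·8+24≡14=o; s(18)→15·18+24≡8=i; e(4)→15·4+24≡6=g (all mod 26).

laoig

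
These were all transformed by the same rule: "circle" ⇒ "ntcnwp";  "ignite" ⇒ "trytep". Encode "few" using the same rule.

Compare letters: c→n is +11, i→t is +11, r→c is +11 — a constant shift. Every letter moves 11 places later in the alphabet, wrapping around z→a.
Applying it to few: f+11=q, e+11=p, w+11=h.

qph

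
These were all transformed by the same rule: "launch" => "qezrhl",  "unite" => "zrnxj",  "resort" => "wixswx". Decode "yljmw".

their

Shifts by position in launch: pos 0: l→q (+5), pos 1: a→e (+4), pos 2: u→z (+5), pos 3: n→r (+4) — repeating every 2. The shifts repeat in a cycle of length 2: positions 0,1,… shift by +5, +4, then the pattern repeats.
Reversing it on yljmw: y−5=t, l−4=h, j−5=e, m−4=i, w−5=r.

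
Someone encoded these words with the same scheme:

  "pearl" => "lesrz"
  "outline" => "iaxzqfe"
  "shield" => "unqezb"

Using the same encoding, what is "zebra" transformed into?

p(15)→l(11) and e(4)→e(4) fit y≡3x+18 (mod 26); the inverse of 3 mod 26 is 9. Each letter's alphabet position (a=0..z=25) is mapped through 3·x+18 mod 26 — an affine cipher.
For zebra: z(25)→3·25+18≡15=p; e(4)→3·4+18≡4=e; b(1)→3·1+18≡21=v; r(17)→3·17+18≡17=r; a(0)→3·0+18≡18=s (all mod 26).

pevrs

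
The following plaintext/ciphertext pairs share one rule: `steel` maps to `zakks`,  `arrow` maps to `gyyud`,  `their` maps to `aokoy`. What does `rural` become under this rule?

The shift depends on letter class: consonant s→z is +7, but vowel e→k is +6. Two shifts are in play — +6 for a/e/i/o/u, +7 for every other letter.
For rural: r(cons)+7=y, u(vowel)+6=a, r(cons)+7=y, a(vowel)+6=g, l(cons)+7=s.

yaygs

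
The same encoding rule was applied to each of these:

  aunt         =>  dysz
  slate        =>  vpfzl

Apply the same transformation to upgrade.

In aunt: a→d is +3, u→y is +4, n→s is +5, t→z is +6 — the shift increases by 1 each position. The shift increases by 1 at each position, starting from +3: 3, 4, 5, ….
For upgrade: u+3=x, p+4=t, g+5=l, r+6=x, a+7=h, d+8=l, e+9=n.

xtlxhln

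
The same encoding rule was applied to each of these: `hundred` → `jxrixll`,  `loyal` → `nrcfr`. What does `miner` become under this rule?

Letter i (0-indexed) is shifted by i+2, so successive shifts are 2, 3, 4, ….
For miner: m+2=o, i+3=l, n+4=r, e+5=j, r+6=x.

olrjx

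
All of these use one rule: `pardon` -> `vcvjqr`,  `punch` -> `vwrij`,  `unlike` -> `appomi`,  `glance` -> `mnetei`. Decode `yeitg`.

scene

Shifts by position in pardon: pos 0: p→v (+6), pos 1: a→c (+2), pos 2: r→v (+4), pos 3: d→j (+6), pos 4: o→q (+2), pos 5: n→r (+4) — repeating every 3. A repeating key of period 3 is used — shifts +6, +2, +4 over and over.
Decoding yeitg: y−6=s, e−2=c, i−4=e, t−6=n, g−2=e.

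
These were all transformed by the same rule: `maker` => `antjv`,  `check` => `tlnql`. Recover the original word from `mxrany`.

period

The output letters match the input read backwards, each shifted +9: maker reversed is rekam. The word is reversed, then every letter is shifted forward by 9.
Reversing it on mxrany: shift back: m−9=d, x−9=o, r−9=i, a−9=r, n−9=e, y−9=p → doirep; then reverse → period.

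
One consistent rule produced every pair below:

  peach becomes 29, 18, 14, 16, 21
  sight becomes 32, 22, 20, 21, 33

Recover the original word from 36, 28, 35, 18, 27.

woven

p is letter #16 and maps to 29: an offset of 13. Each letter is replaced by its alphabet position (a=1..z=26) + 13.
Reversing it on 36, 28, 35, 18, 27: 36→(36−13)÷1=23=w, 28→(28−13)÷1=15=o, 35→(35−13)÷1=22=v, 18→(18−13)÷1=5=e, 27→(27−13)÷1=14=n.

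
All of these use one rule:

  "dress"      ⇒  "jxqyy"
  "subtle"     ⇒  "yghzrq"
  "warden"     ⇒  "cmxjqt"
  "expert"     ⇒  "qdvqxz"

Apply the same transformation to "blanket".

hrmtqqz

Two shifts are in play — +12 for a/e/i/o/u, +6 for every other letter.
For blanket: b(cons)+6=h, l(cons)+6=r, a(vowel)+12=m, n(cons)+6=t, k(cons)+6=q, e(vowel)+12=q, t(cons)+6=z.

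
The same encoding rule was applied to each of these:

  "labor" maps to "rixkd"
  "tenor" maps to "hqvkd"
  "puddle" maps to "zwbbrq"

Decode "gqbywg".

medium

l(11)→r(17) and a(0)→i(8) fit y≡15x+8 (mod 26); the inverse of 15 mod 26 is 7. Each letter's alphabet position (a=0..z=25) is mapped through 15·x+8 mod 26 — an affine cipher.
Reversing it on gqbywg: g(6)→7·(6−8)≡12=m; q(16)→7·(16−8)≡4=e; b(1)→7·(1−8)≡3=d; y(24)→7·(24−8)≡8=i; w(22)→7·(22−8)≡20=u; g(6)→7·(6−8)≡12=m (all mod 26).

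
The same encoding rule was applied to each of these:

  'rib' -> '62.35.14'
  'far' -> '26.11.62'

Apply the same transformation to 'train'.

With a=1..z=26, the number is 3·pos + 8.
Applying it to train: t=20→68, r=18→62, a=1→11, i=9→35, n=14→50.

68.62.11.35.50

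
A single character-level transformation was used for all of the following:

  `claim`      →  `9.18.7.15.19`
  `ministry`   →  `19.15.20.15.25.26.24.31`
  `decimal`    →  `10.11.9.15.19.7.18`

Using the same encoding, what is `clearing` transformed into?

c is letter #3 and maps to 9: an offset of 6. Letters become their 1-based position plus 6 (so a→7, b→8, …).
Applying it to clearing: c=3→9, l=12→18, e=5→11, a=1→7, r=18→24, i=9→15, n=14→20, g=7→13.

9.18.11.7.24.15.20.13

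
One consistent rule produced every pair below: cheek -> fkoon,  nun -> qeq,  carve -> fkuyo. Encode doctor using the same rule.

The shift depends on letter class: consonant c→f is +3, but vowel e→o is +10. Vowels shift forward by 10 and consonants shift forward by 3.
Applying it to doctor: d(cons)+3=g, o(vowel)+10=y, c(cons)+3=f, t(cons)+3=w, o(vowel)+10=y, r(cons)+3=u.

gyfwyu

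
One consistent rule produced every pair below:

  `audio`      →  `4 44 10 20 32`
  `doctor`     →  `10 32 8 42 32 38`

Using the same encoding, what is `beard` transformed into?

With a=1..z=26, the number is 2·pos + 2.
On beard: b=2→6, e=5→12, a=1→4, r=18→38, d=4→10.

6 12 4 38 10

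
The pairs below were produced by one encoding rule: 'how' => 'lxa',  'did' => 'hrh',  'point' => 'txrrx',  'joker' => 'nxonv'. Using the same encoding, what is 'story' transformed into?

The shift depends on letter class: consonant h→l is +4, but vowel o→x is +9. Two shifts are in play — +9 for a/e/i/o/u, +4 for every other letter.
Applying it to story: s(cons)+4=w, t(cons)+4=x, o(vowel)+9=x, r(cons)+4=v, y(cons)+4=c.

wxxvc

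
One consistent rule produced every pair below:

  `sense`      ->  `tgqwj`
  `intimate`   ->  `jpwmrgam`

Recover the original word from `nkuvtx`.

In sense: s→t is +1, e→g is +2, n→q is +3, s→w is +4 — the shift increases by 1 each position. The shift increases by 1 at each position, starting from +1: 1, 2, 3, ….
Undoing it on nkuvtx: n−1=m, k−2=i, u−3=r, v−4=r, t−5=o, x−6=r.

mirror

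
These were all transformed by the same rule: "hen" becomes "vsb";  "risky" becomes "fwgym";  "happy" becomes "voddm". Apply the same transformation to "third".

Compare letters: h→v is +14, e→s is +14, n→b is +14 — a constant shift. It's a constant shift of +14 (ROT14).
On third: t+14=h, h+14=v, i+14=w, r+14=f, d+14=r.

hvwfr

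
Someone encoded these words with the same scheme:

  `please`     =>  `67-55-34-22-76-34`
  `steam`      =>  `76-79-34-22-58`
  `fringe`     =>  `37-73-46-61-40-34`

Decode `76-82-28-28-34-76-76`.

Each letter becomes 3×(its alphabet position, a=1..z=26) + 19.
Reversing it on 76-82-28-28-34-76-76: 76→(76−19)÷3=19=s, 82→(82−19)÷3=21=u, 28→(28−19)÷3=3=c, 28→(28−19)÷3=3=c, 34→(34−19)÷3=5=e, 76→(76−19)÷3=19=s, 76→(76−19)÷3=19=s.

success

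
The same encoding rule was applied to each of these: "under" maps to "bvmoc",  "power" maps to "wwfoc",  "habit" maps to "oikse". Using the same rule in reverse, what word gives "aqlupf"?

The shift increases by 1 at each position, starting from +7: 7, 8, 9, ….
Decoding aqlupf: a−7=t, q−8=i, l−9=c, u−10=k, p−11=e, f−12=t.

ticket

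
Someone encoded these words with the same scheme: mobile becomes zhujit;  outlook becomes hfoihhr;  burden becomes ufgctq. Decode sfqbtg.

Each letter's alphabet position (a=0..z=25) is mapped through 17·x+3 mod 26 — an affine cipher.
Undoing it on sfqbtg: s(18)→23·(18−3)≡7=h; f(5)→23·(5−3)≡20=u; q(16)→23·(16−3)≡13=n; b(1)→23·(1−3)≡6=g; t(19)→23·(19−3)≡4=e; g(6)→23·(6−3)≡17=r (all mod 26).

hunger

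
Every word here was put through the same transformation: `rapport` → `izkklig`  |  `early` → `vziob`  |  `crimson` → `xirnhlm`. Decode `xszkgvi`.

chapter

Each pair mirrors across the alphabet (r↔i, a↔z, p↔k): positions sum to 25. Each letter is replaced by its mirror in the alphabet: a↔z, b↔y, c↔x, and so on (the Atbash cipher).
Decoding xszkgvi: x↔c, s↔h, z↔a, k↔p, g↔t, v↔e, i↔r.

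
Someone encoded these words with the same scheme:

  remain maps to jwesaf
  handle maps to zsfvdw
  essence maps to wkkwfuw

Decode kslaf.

satin

Every letter moves 18 places later in the alphabet, wrapping around z→a.
Undoing it on kslaf: k−18=s, s−18=a, l−18=t, a−18=i, f−18=n.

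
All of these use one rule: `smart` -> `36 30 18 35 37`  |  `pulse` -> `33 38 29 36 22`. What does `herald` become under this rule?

25 22 35 18 29 21

s is letter #19 and maps to 36: an offset of 17. Letters become their 1-based position plus 17 (so a→18, b→19, …).
On herald: h=8→25, e=5→22, r=18→35, a=1→18, l=12→29, d=4→21.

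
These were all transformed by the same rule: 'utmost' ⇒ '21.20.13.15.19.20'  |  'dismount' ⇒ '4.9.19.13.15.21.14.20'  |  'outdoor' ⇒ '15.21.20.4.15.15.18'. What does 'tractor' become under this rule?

u is letter #21 and maps to 21: an offset of 0. Each letter is replaced by its alphabet position (a=1, b=2, …, z=26).
On tractor: t=20→20, r=18→18, a=1→1, c=3→3, t=20→20, o=15→15, r=18→18.

20.18.1.3.20.15.18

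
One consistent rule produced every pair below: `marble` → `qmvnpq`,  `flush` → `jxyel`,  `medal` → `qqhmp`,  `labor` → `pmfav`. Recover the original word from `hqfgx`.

Shifts by position in marble: pos 0: m→q (+4), pos 1: a→m (+12), pos 2: r→v (+4), pos 3: b→n (+12) — repeating every 2. It's a Vigenère-style cipher with numeric key [4,12]: position i shifts by key[i mod 2].
Reversing it on hqfgx: h−4=d, q−12=e, f−4=b, g−12=u, x−4=t.

debut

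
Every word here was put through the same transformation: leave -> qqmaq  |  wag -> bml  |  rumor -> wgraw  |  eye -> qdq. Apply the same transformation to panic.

umsuh

Vowels shift forward by 12 and consonants shift forward by 5.
For panic: p(cons)+5=u, a(vowel)+12=m, n(cons)+5=s, i(vowel)+12=u, c(cons)+5=h.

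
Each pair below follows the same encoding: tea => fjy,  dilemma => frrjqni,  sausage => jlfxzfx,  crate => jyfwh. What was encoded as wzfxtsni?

The output letters match the input read backwards, each shifted +5: tea reversed is aet. Read the word backwards and shift each letter +5.
Decoding wzfxtsni: shift back: w−5=r, z−5=u, f−5=a, x−5=s, t−5=o, s−5=n, n−5=i, i−5=d → ruasonid; then reverse → dinosaur.

dinosaur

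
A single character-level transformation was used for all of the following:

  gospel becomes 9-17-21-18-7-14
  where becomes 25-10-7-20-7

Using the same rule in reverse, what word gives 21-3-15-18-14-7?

sample

g is letter #7 and maps to 9: an offset of 2. Each letter is replaced by its alphabet position (a=1..z=26) + 2.
Reversing it on 21-3-15-18-14-7: 21→(21−2)÷1=19=s, 3→(3−2)÷1=1=a, 15→(15−2)÷1=13=m, 18→(18−2)÷1=16=p, 14→(14−2)÷1=12=l, 7→(7−2)÷1=5=e.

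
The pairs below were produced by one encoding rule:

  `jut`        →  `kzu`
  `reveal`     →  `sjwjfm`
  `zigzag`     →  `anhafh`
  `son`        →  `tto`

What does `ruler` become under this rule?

szmjs

The shift depends on letter class: consonant j→k is +1, but vowel u→z is +5. Two shifts are in play — +5 for a/e/i/o/u, +1 for every other letter.
Applying it to ruler: r(cons)+1=s, u(vowel)+5=z, l(cons)+1=m, e(vowel)+5=j, r(cons)+1=s.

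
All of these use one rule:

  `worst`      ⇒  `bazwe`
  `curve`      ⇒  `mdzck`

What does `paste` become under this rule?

mbaix

The output letters match the input read backwards, each shifted +8: worst reversed is tsrow. Read the word backwards and shift each letter +8.
For paste: reverse → etsap; then shift: e+8=m, t+8=b, s+8=a, a+8=i, p+8=x.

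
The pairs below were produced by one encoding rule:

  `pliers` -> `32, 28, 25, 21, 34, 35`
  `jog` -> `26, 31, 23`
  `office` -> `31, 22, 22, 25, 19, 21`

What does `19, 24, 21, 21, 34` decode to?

cheer

Each letter is replaced by its alphabet position (a=1..z=26) + 16.
Decoding 19, 24, 21, 21, 34: 19→(19−16)÷1=3=c, 24→(24−16)÷1=8=h, 21→(21−16)÷1=5=e, 21→(21−16)÷1=5=e, 34→(34−16)÷1=18=r.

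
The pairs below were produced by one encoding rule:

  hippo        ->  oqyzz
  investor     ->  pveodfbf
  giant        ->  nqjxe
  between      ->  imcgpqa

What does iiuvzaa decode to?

balloon

In hippo: h→o is +7, i→q is +8, p→y is +9, p→z is +10 — the shift increases by 1 each position. Letter i (0-indexed) is shifted by i+7, so successive shifts are 7, 8, 9, ….
Reversing it on iiuvzaa: i−7=b, i−8=a, u−9=l, v−10=l, z−11=o, a−12=o, a−13=n.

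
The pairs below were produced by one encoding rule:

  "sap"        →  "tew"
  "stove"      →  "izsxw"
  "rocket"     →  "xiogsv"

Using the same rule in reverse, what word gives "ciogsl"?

Two steps: reverse the string, then apply a Caesar shift of +4.
Reversing it on ciogsl: shift back: c−4=y, i−4=e, o−4=k, g−4=c, s−4=o, l−4=h → yekcoh; then reverse → hockey.

hockey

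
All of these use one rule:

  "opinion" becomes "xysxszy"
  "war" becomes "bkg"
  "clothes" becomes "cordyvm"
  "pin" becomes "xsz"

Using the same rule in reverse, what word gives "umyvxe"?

The output letters match the input read backwards, each shifted +10: opinion reversed is noinipo. Two steps: reverse the string, then apply a Caesar shift of +10.
Undoing it on umyvxe: shift back: u−10=k, m−10=c, y−10=o, v−10=l, x−10=n, e−10=u → kcolnu; then reverse → unlock.

unlock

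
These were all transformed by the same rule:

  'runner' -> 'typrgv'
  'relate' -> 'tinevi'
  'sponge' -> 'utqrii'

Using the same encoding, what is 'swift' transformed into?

uakjv

Shifts by position in runner: pos 0: r→t (+2), pos 1: u→y (+4), pos 2: n→p (+2), pos 3: n→r (+4) — repeating every 2. It's a Vigenère-style cipher with numeric key [2,4]: position i shifts by key[i mod 2].
Applying it to swift: s+2=u, w+4=a, i+2=k, f+4=j, t+2=v.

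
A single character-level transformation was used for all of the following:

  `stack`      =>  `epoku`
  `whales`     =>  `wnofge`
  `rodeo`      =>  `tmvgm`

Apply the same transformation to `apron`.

oxtmb

s(18)→e(4) and t(19)→p(15) fit y≡11x+14 (mod 26); the inverse of 11 mod 26 is 19. Each letter's alphabet position (a=0..z=25) is mapped through 11·x+14 mod 26 — an affine cipher.
Applying it to apron: a(0)→11·0+14≡14=o; p(15)→11·15+14≡23=x; r(17)→11·17+14≡19=t; o(14)→11·14+14≡12=m; n(13)→11·13+14≡1=b (all mod 26).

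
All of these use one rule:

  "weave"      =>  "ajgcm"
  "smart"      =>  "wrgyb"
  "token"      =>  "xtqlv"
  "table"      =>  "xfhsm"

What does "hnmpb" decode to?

In weave: w→a is +4, e→j is +5, a→g is +6, v→c is +7 — the shift increases by 1 each position. Letter i (0-indexed) is shifted by i+4, so successive shifts are 4, 5, 6, ….
Decoding hnmpb: h−4=d, n−5=i, m−6=g, p−7=i, b−8=t.

digit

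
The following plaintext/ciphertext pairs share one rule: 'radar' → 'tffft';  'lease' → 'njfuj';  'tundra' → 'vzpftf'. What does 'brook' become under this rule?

dtttm

The shift depends on letter class: consonant r→t is +2, but vowel a→f is +5. Two shifts are in play — +5 for a/e/i/o/u, +2 for every other letter.
Applying it to brook: b(cons)+2=d, r(cons)+2=t, o(vowel)+5=t, o(vowel)+5=t, k(cons)+2=m.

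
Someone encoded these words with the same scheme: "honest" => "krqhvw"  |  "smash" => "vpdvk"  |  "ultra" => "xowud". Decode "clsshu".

Compare letters: h→k is +3, o→r is +3, n→q is +3 — a constant shift. Each letter is shifted forward by 3 in the alphabet (a Caesar shift of +3).
Reversing it on clsshu: c−3=z, l−3=i, s−3=p, s−3=p, h−3=e, u−3=r.

zipper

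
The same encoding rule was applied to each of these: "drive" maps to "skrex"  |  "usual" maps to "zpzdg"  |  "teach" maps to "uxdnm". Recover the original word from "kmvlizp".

rhombus

Each letter's alphabet position (a=0..z=25) is mapped through 5·x+3 mod 26 — an affine cipher.
Undoing it on kmvlizp: k(10)→21·(10−3)≡17=r; m(12)→21·(12−3)≡7=h; v(21)→21·(21−3)≡14=o; l(11)→21·(11−3)≡12=m; i(8)→21·(8−3)≡1=b; z(25)→21·(25−3)≡20=u; p(15)→21·(15−3)≡18=s (all mod 26).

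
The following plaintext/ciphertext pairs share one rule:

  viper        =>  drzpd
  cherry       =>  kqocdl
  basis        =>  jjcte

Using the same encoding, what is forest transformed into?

nxbpeg

In viper: v→d is +8, i→r is +9, p→z is +10, e→p is +11 — the shift increases by 1 each position. Each letter shifts forward by (position + 8), i.e. 8, 9, 10, … — the shift grows by one for each successive letter.
Applying it to forest: f+8=n, o+9=x, r+10=b, e+11=p, s+12=e, t+13=g.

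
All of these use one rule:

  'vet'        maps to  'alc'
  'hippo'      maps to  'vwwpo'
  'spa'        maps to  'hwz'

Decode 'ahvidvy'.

The output letters match the input read backwards, each shifted +7: vet reversed is tev. Two steps: reverse the string, then apply a Caesar shift of +7.
Undoing it on ahvidvy: shift back: a−7=t, h−7=a, v−7=o, i−7=b, d−7=w, v−7=o, y−7=r → taobwor; then reverse → rowboat.

rowboat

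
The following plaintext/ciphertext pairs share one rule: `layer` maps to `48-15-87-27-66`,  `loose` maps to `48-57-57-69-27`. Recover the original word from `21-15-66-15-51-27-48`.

caramel

l(#12)→48 and a(#1)→15: differences scale by 3, so n = 3·pos + 12. Each letter becomes 3×(its alphabet position, a=1..z=26) + 12.
Reversing it on 21-15-66-15-51-27-48: 21→(21−12)÷3=3=c, 15→(15−12)÷3=1=a, 66→(66−12)÷3=18=r, 15→(15−12)÷3=1=a, 51→(51−12)÷3=13=m, 27→(27−12)÷3=5=e, 48→(48−12)÷3=12=l.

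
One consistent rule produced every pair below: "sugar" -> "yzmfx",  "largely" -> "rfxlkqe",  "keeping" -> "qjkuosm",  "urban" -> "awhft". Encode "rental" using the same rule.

xjtygq

Shifts by position in sugar: pos 0: s→y (+6), pos 1: u→z (+5), pos 2: g→m (+6), pos 3: a→f (+5) — repeating every 2. It's a Vigenère-style cipher with numeric key [6,5]: position i shifts by key[i mod 2].
For rental: r+6=x, e+5=j, n+6=t, t+5=y, a+6=g, l+5=q.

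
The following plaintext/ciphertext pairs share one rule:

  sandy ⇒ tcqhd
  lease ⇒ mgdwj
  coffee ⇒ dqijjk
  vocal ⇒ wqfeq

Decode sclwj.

In sandy: s→t is +1, a→c is +2, n→q is +3, d→h is +4 — the shift increases by 1 each position. The shift increases by 1 at each position, starting from +1: 1, 2, 3, ….
Decoding sclwj: s−1=r, c−2=a, l−3=i, w−4=s, j−5=e.

raise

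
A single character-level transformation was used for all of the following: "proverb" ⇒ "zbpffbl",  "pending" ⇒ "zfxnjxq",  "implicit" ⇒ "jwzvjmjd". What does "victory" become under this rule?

Two shifts are in play — +1 for a/e/i/o/u, +10 for every other letter.
For victory: v(cons)+10=f, i(vowel)+1=j, c(cons)+10=m, t(cons)+10=d, o(vowel)+1=p, r(cons)+10=b, y(cons)+10=i.

fjmdpbi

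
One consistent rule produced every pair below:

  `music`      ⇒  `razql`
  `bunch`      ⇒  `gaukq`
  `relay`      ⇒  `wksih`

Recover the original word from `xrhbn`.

slate

In music: m→r is +5, u→a is +6, s→z is +7, i→q is +8 — the shift increases by 1 each position. The shift increases by 1 at each position, starting from +5: 5, 6, 7, ….
Reversing it on xrhbn: x−5=s, r−6=l, h−7=a, b−8=t, n−9=e.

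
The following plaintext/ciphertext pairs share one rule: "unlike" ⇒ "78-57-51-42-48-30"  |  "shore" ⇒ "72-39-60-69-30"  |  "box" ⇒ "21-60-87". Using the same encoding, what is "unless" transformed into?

78-57-51-30-72-72

u(#21)→78 and n(#14)→57: differences scale by 3, so n = 3·pos + 15. Each letter becomes 3×(its alphabet position, a=1..z=26) + 15.
Applying it to unless: u=21→78, n=14→57, l=12→51, e=5→30, s=19→72, s=19→72.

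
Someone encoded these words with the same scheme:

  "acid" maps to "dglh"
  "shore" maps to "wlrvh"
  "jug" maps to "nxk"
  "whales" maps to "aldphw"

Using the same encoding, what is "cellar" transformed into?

ghppdv

The shift depends on letter class: consonant c→g is +4, but vowel a→d is +3. The rule splits by letter class: vowels +3, consonants +4.
For cellar: c(cons)+4=g, e(vowel)+3=h, l(cons)+4=p, l(cons)+4=p, a(vowel)+3=d, r(cons)+4=v.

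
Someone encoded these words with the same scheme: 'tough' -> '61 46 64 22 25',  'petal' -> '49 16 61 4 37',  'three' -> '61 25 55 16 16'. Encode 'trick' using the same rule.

61 55 28 10 34

t(#20)→61 and o(#15)→46: differences scale by 3, so n = 3·pos + 1. The formula is n = 3×(alphabet index, a=1) + 1.
Applying it to trick: t=20→61, r=18→55, i=9→28, c=3→10, k=11→34.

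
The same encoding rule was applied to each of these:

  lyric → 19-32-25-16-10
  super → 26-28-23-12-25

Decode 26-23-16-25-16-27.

l is letter #12 and maps to 19: an offset of 7. The number is (letter's place in the alphabet, a=1) + 7.
Decoding 26-23-16-25-16-27: 26→(26−7)÷1=19=s, 23→(23−7)÷1=16=p, 16→(16−7)÷1=9=i, 25→(25−7)÷1=18=r, 16→(16−7)÷1=9=i, 27→(27−7)÷1=20=t.

spirit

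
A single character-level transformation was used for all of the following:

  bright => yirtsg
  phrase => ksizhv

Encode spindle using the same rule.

hkrmwov

Each pair mirrors across the alphabet (b↔y, r↔i, i↔r): positions sum to 25. Letters are reflected about the middle of the alphabet (position → 25−position): Atbash.
On spindle: s↔h, p↔k, i↔r, n↔m, d↔w, l↔o, e↔v.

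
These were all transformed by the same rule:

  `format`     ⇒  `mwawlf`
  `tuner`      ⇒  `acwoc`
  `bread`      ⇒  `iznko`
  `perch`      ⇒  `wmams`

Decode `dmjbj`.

In format: f→m is +7, o→w is +8, r→a is +9, m→w is +10 — the shift increases by 1 each position. Each letter shifts forward by (position + 7), i.e. 7, 8, 9, … — the shift grows by one for each successive letter.
Undoing it on dmjbj: d−7=w, m−8=e, j−9=a, b−10=r, j−11=y.

weary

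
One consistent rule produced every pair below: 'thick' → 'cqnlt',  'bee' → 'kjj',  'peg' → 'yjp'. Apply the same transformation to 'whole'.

The shift depends on letter class: consonant t→c is +9, but vowel i→n is +5. Vowels shift forward by 5 and consonants shift forward by 9.
On whole: w(cons)+9=f, h(cons)+9=q, o(vowel)+5=t, l(cons)+9=u, e(vowel)+5=j.

fqtuj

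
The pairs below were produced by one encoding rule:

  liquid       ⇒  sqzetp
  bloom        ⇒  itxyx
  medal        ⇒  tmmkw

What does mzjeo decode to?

fraud

The shift increases by 1 at each position, starting from +7: 7, 8, 9, ….
Reversing it on mzjeo: m−7=f, z−8=r, j−9=a, e−10=u, o−11=d.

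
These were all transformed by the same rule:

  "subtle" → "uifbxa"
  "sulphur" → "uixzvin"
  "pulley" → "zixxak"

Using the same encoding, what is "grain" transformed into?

onycl

Each letter's alphabet position (a=0..z=25) is mapped through 7·x+24 mod 26 — an affine cipher.
Applying it to grain: g(6)→7·6+24≡14=o; r(17)→7·17+24≡13=n; a(0)→7·0+24≡24=y; i(8)→7·8+24≡2=c; n(13)→7·13+24≡11=l (all mod 26).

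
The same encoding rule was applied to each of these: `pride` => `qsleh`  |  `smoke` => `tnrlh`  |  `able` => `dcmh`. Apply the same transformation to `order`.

rsehs

The shift depends on letter class: consonant p→q is +1, but vowel i→l is +3. Vowels shift forward by 3 and consonants shift forward by 1.
On order: o(vowel)+3=r, r(cons)+1=s, d(cons)+1=e, e(vowel)+3=h, r(cons)+1=s.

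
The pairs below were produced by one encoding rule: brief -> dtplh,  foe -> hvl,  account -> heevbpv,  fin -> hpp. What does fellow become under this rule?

hlnnvy

The shift depends on letter class: consonant b→d is +2, but vowel i→p is +7. Vowels shift forward by 7 and consonants shift forward by 2.
Applying it to fellow: f(cons)+2=h, e(vowel)+7=l, l(cons)+2=n, l(cons)+2=n, o(vowel)+7=v, w(cons)+2=y.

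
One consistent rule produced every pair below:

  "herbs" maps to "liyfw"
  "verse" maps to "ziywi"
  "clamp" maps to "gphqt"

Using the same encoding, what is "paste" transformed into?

It's a Vigenère-style cipher with numeric key [4,4,7]: position i shifts by key[i mod 3].
On paste: p+4=t, a+4=e, s+7=z, t+4=x, e+4=i.

tezxi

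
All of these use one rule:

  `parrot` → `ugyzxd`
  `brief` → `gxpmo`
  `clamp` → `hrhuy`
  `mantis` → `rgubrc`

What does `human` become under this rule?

matiw

In parrot: p→u is +5, a→g is +6, r→y is +7, r→z is +8 — the shift increases by 1 each position. Letter i (0-indexed) is shifted by i+5, so successive shifts are 5, 6, 7, ….
For human: h+5=m, u+6=a, m+7=t, a+8=i, n+9=w.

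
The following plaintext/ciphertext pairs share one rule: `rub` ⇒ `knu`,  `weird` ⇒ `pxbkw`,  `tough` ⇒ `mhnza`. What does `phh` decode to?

woo

Compare letters: r→k is +19, u→n is +19, b→u is +19 — a constant shift. Every letter moves 19 places later in the alphabet, wrapping around z→a.
Reversing it on phh: p−19=w, h−19=o, h−19=o.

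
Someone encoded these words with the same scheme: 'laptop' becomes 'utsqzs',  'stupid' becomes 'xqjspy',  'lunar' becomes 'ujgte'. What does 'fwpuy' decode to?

child

l(11)→u(20) and a(0)→t(19) fit y≡19x+19 (mod 26); the inverse of 19 mod 26 is 11. Each letter's alphabet position (a=0..z=25) is mapped through 19·x+19 mod 26 — an affine cipher.
Undoing it on fwpuy: f(5)→11·(5−19)≡2=c; w(22)→11·(22−19)≡7=h; p(15)→11·(15−19)≡8=i; u(20)→11·(20−19)≡11=l; y(24)→11·(24−19)≡3=d (all mod 26).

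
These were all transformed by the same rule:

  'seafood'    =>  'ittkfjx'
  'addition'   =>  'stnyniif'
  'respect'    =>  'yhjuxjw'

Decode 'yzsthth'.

The output letters match the input read backwards, each shifted +5: seafood reversed is doofaes. Read the word backwards and shift each letter +5.
Undoing it on yzsthth: shift back: y−5=t, z−5=u, s−5=n, t−5=o, h−5=c, t−5=o, h−5=c → tunococ; then reverse → coconut.

coconut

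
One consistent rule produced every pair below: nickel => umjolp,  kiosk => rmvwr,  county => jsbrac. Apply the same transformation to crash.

jvhwo

A repeating key of period 2 is used — shifts +7, +4 over and over.
On crash: c+7=j, r+4=v, a+7=h, s+4=w, h+7=o.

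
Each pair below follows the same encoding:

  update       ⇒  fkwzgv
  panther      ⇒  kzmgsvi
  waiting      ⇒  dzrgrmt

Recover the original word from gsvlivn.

theorem

Each pair mirrors across the alphabet (u↔f, p↔k, d↔w): positions sum to 25. Each letter is replaced by its mirror in the alphabet: a↔z, b↔y, c↔x, and so on (the Atbash cipher).
Decoding gsvlivn: g↔t, s↔h, v↔e, l↔o, i↔r, v↔e, n↔m.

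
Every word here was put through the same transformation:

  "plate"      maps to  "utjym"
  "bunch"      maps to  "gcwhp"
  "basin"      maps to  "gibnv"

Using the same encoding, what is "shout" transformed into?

It's a Vigenère-style cipher with numeric key [5,8,9]: position i shifts by key[i mod 3].
For shout: s+5=x, h+8=p, o+9=x, u+5=z, t+8=b.

xpxzb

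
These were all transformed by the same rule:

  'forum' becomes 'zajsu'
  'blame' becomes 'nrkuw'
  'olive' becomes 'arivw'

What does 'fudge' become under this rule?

zstcw

f(5)→z(25) and o(14)→a(0) fit y≡3x+10 (mod 26); the inverse of 3 mod 26 is 9. This is an affine cipher: with a=0,…,z=25, each position x becomes (3x+10) mod 26.
On fudge: f(5)→3·5+10≡25=z; u(20)→3·20+10≡18=s; d(3)→3·3+10≡19=t; g(6)→3·6+10≡2=c; e(4)→3·4+10≡22=w (all mod 26).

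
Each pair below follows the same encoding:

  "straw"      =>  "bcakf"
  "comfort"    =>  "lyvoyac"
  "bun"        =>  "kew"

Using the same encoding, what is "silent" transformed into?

bsuowc

The rule splits by letter class: vowels +10, consonants +9.
On silent: s(cons)+9=b, i(vowel)+10=s, l(cons)+9=u, e(vowel)+10=o, n(cons)+9=w, t(cons)+9=c.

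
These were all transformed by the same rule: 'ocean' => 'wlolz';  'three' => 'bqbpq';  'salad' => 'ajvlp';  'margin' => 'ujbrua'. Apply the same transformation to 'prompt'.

Each letter shifts forward by (position + 8), i.e. 8, 9, 10, … — the shift grows by one for each successive letter.
On prompt: p+8=x, r+9=a, o+10=y, m+11=x, p+12=b, t+13=g.

xayxbg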